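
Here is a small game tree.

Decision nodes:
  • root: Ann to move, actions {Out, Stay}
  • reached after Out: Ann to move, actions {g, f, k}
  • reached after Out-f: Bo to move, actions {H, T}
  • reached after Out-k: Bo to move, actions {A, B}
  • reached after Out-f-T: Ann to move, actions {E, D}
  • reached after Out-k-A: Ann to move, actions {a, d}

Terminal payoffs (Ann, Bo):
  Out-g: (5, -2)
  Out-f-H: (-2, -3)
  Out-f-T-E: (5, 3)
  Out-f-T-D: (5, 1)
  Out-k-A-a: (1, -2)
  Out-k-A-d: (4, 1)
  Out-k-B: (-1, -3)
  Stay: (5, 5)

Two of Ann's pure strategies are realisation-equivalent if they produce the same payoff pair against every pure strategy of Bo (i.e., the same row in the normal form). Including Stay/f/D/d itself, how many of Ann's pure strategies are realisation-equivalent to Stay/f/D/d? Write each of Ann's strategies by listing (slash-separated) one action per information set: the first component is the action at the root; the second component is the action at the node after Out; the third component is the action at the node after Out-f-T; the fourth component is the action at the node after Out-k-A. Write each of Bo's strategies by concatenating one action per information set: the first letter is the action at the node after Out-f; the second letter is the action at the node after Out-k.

Row for Stay/f/D/d (columns HA, HB, TA, TB): (5,5) (5,5) (5,5) (5,5).
Under Stay/f/D/d, Ann's choice at the node after Out and at the node after Out-f-T and at the node after Out-k-A can never be reached regardless of what Bo does, so varying those choices leaves every outcome unchanged.
Holding the reachable choices fixed and varying the unreachable ones freely already gives 3 × 2 × 2 = 12 equivalent strategies.
No other strategy reproduces this row, so those 12 are the full class: Stay/g/E/a, Stay/g/E/d, Stay/g/D/a, Stay/g/D/d, Stay/f/E/a, Stay/f/E/d, Stay/f/D/a, Stay/f/D/d, Stay/k/E/a, Stay/k/E/d, Stay/k/D/a, Stay/k/D/d.

12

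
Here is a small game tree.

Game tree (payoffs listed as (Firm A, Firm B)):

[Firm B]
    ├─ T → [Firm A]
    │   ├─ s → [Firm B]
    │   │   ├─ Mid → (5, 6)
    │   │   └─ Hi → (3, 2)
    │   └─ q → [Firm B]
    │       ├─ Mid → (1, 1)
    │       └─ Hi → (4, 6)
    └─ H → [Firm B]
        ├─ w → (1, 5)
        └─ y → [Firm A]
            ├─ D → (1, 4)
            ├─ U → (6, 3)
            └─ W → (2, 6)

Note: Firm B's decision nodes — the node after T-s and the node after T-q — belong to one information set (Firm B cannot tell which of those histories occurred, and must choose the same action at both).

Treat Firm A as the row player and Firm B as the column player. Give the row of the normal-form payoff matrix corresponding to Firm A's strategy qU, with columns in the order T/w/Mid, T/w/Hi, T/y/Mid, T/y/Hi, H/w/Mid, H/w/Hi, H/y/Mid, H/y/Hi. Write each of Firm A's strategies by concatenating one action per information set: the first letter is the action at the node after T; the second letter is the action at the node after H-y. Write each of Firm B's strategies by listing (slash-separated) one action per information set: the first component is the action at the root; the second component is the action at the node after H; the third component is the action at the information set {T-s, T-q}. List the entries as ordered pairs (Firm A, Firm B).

(1,1) (4,6) (1,1) (4,6) (1,5) (1,5) (6,3) (6,3)

vs T/w/Mid: Firm B plays T → Firm A plays q at [T] → Firm B plays Mid at [T-q] → (1, 1)
vs T/w/Hi: Firm B plays T → Firm A plays q at [T] → Firm B plays Hi at [T-q] → (4, 6)
vs T/y/Mid: Firm B plays T → Firm A plays q at [T] → Firm B plays Mid at [T-q] → (1, 1)
vs T/y/Hi: Firm B plays T → Firm A plays q at [T] → Firm B plays Hi at [T-q] → (4, 6)
vs H/w/Mid: Firm B plays H → Firm B plays w at [H] → (1, 5)
vs H/w/Hi: Firm B plays H → Firm B plays w at [H] → (1, 5)
vs H/y/Mid: Firm B plays H → Firm B plays y at [H] → Firm A plays U at [H-y] → (6, 3)
vs H/y/Hi: Firm B plays H → Firm B plays y at [H] → Firm A plays U at [H-y] → (6, 3)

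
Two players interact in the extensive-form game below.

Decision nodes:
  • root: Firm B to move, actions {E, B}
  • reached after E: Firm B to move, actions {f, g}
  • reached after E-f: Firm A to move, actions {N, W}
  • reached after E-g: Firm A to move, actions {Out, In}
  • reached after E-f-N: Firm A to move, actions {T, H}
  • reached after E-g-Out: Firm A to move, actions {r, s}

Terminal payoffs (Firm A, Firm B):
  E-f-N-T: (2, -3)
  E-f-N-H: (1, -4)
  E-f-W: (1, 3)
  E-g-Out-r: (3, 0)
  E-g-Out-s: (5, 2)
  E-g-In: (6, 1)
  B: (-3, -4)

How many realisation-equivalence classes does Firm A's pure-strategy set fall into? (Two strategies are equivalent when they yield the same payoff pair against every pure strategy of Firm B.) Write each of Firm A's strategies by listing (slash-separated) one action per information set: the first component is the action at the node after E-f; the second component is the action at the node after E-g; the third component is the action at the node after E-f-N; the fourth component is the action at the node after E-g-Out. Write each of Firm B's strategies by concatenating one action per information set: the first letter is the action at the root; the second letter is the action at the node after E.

Firm A has 16 pure strategies: N/Out/T/r, N/Out/T/s, N/Out/H/r, N/Out/H/s, N/In/T/r, N/In/T/s, N/In/H/r, N/In/H/s, W/Out/T/r, W/Out/T/s, W/Out/H/r, W/Out/H/s, W/In/T/r, W/In/T/s, W/In/H/r, W/In/H/s. Columns: Ef, Eg, Bf, Bg.
{N/Out/T/r} → row (2,-3) (3,0) (-3,-4) (-3,-4)
{N/Out/T/s} → row (2,-3) (5,2) (-3,-4) (-3,-4)
{N/Out/H/r} → row (1,-4) (3,0) (-3,-4) (-3,-4)
{N/Out/H/s} → row (1,-4) (5,2) (-3,-4) (-3,-4)
{N/In/T/r, N/In/T/s} → row (2,-3) (6,1) (-3,-4) (-3,-4)
{N/In/H/r, N/In/H/s} → row (1,-4) (6,1) (-3,-4) (-3,-4)
{W/Out/T/r, W/Out/H/r} → row (1,3) (3,0) (-3,-4) (-3,-4)
{W/Out/T/s, W/Out/H/s} → row (1,3) (5,2) (-3,-4) (-3,-4)
{W/In/T/r, W/In/T/s, W/In/H/r, W/In/H/s} → row (1,3) (6,1) (-3,-4) (-3,-4)
That's 9 distinct rows out of 16 strategies.

9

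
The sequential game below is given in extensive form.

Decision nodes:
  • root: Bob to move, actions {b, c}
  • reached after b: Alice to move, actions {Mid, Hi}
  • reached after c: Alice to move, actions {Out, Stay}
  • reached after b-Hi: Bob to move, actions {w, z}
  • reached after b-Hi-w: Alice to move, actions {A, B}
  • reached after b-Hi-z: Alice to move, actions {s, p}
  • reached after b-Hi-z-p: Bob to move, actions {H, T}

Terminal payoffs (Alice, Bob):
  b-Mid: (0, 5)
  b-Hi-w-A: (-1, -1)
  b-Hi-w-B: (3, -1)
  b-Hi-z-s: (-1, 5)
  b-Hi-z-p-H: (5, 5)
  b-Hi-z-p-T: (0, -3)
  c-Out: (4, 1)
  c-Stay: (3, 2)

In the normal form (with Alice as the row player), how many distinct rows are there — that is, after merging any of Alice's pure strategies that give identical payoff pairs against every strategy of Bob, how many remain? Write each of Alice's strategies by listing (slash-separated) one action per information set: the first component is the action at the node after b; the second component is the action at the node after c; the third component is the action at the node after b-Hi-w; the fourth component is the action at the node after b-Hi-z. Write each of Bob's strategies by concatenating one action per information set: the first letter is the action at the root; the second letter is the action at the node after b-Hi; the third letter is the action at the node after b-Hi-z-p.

10

Alice has 16 pure strategies: Mid/Out/A/s, Mid/Out/A/p, Mid/Out/B/s, Mid/Out/B/p, Mid/Stay/A/s, Mid/Stay/A/p, Mid/Stay/B/s, Mid/Stay/B/p, Hi/Out/A/s, Hi/Out/A/p, Hi/Out/B/s, Hi/Out/B/p, Hi/Stay/A/s, Hi/Stay/A/p, Hi/Stay/B/s, Hi/Stay/B/p. Columns: bwH, bwT, bzH, bzT, cwH, cwT, czH, czT.
{Mid/Out/A/s, Mid/Out/A/p, Mid/Out/B/s, Mid/Out/B/p} → row (0,5) (0,5) (0,5) (0,5) (4,1) (4,1) (4,1) (4,1)
{Mid/Stay/A/s, Mid/Stay/A/p, Mid/Stay/B/s, Mid/Stay/B/p} → row (0,5) (0,5) (0,5) (0,5) (3,2) (3,2) (3,2) (3,2)
{Hi/Out/A/s} → row (-1,-1) (-1,-1) (-1,5) (-1,5) (4,1) (4,1) (4,1) (4,1)
{Hi/Out/A/p} → row (-1,-1) (-1,-1) (5,5) (0,-3) (4,1) (4,1) (4,1) (4,1)
{Hi/Out/B/s} → row (3,-1) (3,-1) (-1,5) (-1,5) (4,1) (4,1) (4,1) (4,1)
{Hi/Out/B/p} → row (3,-1) (3,-1) (5,5) (0,-3) (4,1) (4,1) (4,1) (4,1)
{Hi/Stay/A/s} → row (-1,-1) (-1,-1) (-1,5) (-1,5) (3,2) (3,2) (3,2) (3,2)
{Hi/Stay/A/p} → row (-1,-1) (-1,-1) (5,5) (0,-3) (3,2) (3,2) (3,2) (3,2)
{Hi/Stay/B/s} → row (3,-1) (3,-1) (-1,5) (-1,5) (3,2) (3,2) (3,2) (3,2)
{Hi/Stay/B/p} → row (3,-1) (3,-1) (5,5) (0,-3) (3,2) (3,2) (3,2) (3,2)
That's 10 distinct rows out of 16 strategies.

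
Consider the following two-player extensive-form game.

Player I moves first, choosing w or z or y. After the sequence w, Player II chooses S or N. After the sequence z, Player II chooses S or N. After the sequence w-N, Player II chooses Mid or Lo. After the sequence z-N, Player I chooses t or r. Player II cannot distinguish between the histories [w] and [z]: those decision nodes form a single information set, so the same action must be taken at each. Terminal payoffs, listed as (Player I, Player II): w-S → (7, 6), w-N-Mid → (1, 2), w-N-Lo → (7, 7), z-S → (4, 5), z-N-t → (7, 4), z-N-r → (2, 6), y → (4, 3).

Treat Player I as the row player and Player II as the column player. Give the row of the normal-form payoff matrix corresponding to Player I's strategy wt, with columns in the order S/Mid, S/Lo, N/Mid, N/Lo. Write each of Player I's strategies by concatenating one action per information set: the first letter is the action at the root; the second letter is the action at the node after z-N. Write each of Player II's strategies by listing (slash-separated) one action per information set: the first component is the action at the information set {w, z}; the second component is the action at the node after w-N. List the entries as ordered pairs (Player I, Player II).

(7,6) (7,6) (1,2) (7,7)

vs S/Mid: Player I plays w → Player II plays S at [w] → (7, 6)
vs S/Lo: Player I plays w → Player II plays S at [w] → (7, 6)
vs N/Mid: Player I plays w → Player II plays N at [w] → Player II plays Mid at [w-N] → (1, 2)
vs N/Lo: Player I plays w → Player II plays N at [w] → Player II plays Lo at [w-N] → (7, 7)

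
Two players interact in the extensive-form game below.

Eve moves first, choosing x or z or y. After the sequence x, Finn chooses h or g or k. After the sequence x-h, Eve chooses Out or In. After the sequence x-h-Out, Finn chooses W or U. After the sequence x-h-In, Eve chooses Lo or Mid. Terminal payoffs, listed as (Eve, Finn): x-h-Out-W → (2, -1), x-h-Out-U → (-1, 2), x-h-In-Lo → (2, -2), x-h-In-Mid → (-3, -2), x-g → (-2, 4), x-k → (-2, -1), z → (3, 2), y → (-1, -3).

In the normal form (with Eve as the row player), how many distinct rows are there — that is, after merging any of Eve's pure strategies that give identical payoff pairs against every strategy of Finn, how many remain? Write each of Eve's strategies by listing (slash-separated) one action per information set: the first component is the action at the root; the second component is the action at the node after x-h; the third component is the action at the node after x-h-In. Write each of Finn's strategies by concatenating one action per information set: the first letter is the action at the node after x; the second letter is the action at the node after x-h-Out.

5

Eve has 12 pure strategies: x/Out/Lo, x/Out/Mid, x/In/Lo, x/In/Mid, z/Out/Lo, z/Out/Mid, z/In/Lo, z/In/Mid, y/Out/Lo, y/Out/Mid, y/In/Lo, y/In/Mid. Columns: hW, hU, gW, gU, kW, kU.
{x/Out/Lo, x/Out/Mid} → row (2,-1) (-1,2) (-2,4) (-2,4) (-2,-1) (-2,-1)
{x/In/Lo} → row (2,-2) (2,-2) (-2,4) (-2,4) (-2,-1) (-2,-1)
{x/In/Mid} → row (-3,-2) (-3,-2) (-2,4) (-2,4) (-2,-1) (-2,-1)
{z/Out/Lo, z/Out/Mid, z/In/Lo, z/In/Mid} → row (3,2) (3,2) (3,2) (3,2) (3,2) (3,2)
{y/Out/Lo, y/Out/Mid, y/In/Lo, y/In/Mid} → row (-1,-3) (-1,-3) (-1,-3) (-1,-3) (-1,-3) (-1,-3)
That's 5 distinct rows out of 12 strategies.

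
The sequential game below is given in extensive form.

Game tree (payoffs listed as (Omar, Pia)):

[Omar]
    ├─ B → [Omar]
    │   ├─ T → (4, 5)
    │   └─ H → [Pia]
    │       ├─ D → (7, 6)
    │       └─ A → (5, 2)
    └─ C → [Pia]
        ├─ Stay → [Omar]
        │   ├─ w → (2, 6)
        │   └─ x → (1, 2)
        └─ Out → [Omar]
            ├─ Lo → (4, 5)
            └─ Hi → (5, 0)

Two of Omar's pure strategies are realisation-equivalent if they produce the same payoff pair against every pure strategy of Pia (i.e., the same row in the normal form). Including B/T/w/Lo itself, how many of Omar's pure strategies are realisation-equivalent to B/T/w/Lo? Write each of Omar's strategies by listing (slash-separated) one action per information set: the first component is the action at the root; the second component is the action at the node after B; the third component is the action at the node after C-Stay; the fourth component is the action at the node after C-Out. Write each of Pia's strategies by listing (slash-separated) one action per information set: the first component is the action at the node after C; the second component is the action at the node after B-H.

Row for B/T/w/Lo (columns Stay/D, Stay/A, Out/D, Out/A): (4,5) (4,5) (4,5) (4,5).
Under B/T/w/Lo, Omar's choice at the node after C-Stay and at the node after C-Out can never be reached regardless of what Pia does, so varying those choices leaves every outcome unchanged.
Holding the reachable choices fixed and varying the unreachable ones freely already gives 2 × 2 = 4 equivalent strategies.
No other strategy reproduces this row, so those 4 are the full class: B/T/w/Lo, B/T/w/Hi, B/T/x/Lo, B/T/x/Hi.

4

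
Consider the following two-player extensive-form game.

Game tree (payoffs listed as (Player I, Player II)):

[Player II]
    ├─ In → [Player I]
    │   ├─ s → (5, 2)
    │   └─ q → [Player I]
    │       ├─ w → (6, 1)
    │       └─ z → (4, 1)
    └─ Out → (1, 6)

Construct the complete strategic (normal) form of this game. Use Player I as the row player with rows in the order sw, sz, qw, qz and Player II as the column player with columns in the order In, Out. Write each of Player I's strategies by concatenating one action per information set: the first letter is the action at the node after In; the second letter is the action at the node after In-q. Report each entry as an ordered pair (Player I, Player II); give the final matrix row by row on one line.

Row sw: In→(5,2), Out→(1,6)
Row sz: In→(5,2), Out→(1,6)
Row qw: In→(6,1), Out→(1,6)
Row qz: In→(4,1), Out→(1,6)

sw: (5,2) (1,6) | sz: (5,2) (1,6) | qw: (6,1) (1,6) | qz: (4,1) (1,6)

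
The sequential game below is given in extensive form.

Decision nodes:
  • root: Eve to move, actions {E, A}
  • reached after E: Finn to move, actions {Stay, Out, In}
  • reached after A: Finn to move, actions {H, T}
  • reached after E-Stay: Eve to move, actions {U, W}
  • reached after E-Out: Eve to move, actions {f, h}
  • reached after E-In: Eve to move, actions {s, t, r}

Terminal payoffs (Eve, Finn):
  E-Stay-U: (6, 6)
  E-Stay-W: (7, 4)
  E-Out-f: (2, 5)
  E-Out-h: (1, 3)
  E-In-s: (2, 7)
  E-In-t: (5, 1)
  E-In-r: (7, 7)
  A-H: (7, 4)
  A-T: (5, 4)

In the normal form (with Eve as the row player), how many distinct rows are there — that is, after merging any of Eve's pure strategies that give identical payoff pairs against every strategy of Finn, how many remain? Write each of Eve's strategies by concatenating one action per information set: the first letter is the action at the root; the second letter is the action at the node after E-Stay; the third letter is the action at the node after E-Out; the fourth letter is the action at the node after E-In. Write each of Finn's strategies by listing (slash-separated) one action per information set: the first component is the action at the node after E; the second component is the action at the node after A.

13

Eve has 24 pure strategies: EUfs, EUft, EUfr, EUhs, EUht, EUhr, EWfs, EWft, EWfr, EWhs, EWht, EWhr, AUfs, AUft, AUfr, AUhs, AUht, AUhr, AWfs, AWft, AWfr, AWhs, AWht, AWhr. Columns: Stay/H, Stay/T, Out/H, Out/T, In/H, In/T.
{EUfs} → row (6,6) (6,6) (2,5) (2,5) (2,7) (2,7)
{EUft} → row (6,6) (6,6) (2,5) (2,5) (5,1) (5,1)
{EUfr} → row (6,6) (6,6) (2,5) (2,5) (7,7) (7,7)
{EUhs} → row (6,6) (6,6) (1,3) (1,3) (2,7) (2,7)
{EUht} → row (6,6) (6,6) (1,3) (1,3) (5,1) (5,1)
{EUhr} → row (6,6) (6,6) (1,3) (1,3) (7,7) (7,7)
{EWfs} → row (7,4) (7,4) (2,5) (2,5) (2,7) (2,7)
{EWft} → row (7,4) (7,4) (2,5) (2,5) (5,1) (5,1)
{EWfr} → row (7,4) (7,4) (2,5) (2,5) (7,7) (7,7)
{EWhs} → row (7,4) (7,4) (1,3) (1,3) (2,7) (2,7)
{EWht} → row (7,4) (7,4) (1,3) (1,3) (5,1) (5,1)
{EWhr} → row (7,4) (7,4) (1,3) (1,3) (7,7) (7,7)
{AUfs, AUft, AUfr, AUhs, AUht, AUhr, AWfs, AWft, AWfr, AWhs, AWht, AWhr} → row (7,4) (5,4) (7,4) (5,4) (7,4) (5,4)
That's 13 distinct rows out of 24 strategies.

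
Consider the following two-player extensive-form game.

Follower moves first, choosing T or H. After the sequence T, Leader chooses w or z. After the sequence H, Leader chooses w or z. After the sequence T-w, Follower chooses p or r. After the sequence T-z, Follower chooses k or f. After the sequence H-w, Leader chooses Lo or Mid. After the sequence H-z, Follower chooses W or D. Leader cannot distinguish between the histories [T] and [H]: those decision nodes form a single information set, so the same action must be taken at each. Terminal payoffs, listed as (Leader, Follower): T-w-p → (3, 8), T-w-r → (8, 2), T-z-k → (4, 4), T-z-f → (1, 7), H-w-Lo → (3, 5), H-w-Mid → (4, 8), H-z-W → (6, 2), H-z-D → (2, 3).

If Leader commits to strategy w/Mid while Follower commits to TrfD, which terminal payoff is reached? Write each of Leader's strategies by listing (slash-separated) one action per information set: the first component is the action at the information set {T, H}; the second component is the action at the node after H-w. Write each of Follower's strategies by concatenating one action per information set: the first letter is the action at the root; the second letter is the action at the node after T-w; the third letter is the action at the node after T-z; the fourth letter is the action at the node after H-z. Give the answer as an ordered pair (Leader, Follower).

Trace the play path from the root:
  Follower plays T
  Leader plays w at [T]
  Follower plays r at [T-w]
→ terminal payoff (8, 2).
(Leader's choice at the node after H-w is never reached on this path, so it doesn't affect the outcome.)

(8, 2)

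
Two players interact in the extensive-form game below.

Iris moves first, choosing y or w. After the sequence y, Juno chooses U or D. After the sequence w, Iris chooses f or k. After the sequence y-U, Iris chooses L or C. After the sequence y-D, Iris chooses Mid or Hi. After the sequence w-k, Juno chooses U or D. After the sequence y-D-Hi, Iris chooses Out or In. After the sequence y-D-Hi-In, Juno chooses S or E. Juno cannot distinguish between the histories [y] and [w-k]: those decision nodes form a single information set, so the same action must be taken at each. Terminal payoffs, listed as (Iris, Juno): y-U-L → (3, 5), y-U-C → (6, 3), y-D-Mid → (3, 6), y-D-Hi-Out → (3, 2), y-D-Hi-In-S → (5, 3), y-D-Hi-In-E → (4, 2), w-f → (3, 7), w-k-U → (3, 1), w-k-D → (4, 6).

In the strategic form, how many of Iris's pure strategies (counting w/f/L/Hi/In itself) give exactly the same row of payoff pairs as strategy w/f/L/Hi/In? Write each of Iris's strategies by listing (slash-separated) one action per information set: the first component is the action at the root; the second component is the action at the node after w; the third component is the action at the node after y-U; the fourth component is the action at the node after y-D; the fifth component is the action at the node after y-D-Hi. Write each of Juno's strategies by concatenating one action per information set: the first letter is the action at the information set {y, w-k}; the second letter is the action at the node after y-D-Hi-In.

8

Row for w/f/L/Hi/In (columns US, UE, DS, DE): (3,7) (3,7) (3,7) (3,7).
Under w/f/L/Hi/In, Iris's choice at the node after y-U and at the node after y-D and at the node after y-D-Hi can never be reached regardless of what Juno does, so varying those choices leaves every outcome unchanged.
Holding the reachable choices fixed and varying the unreachable ones freely already gives 2 × 2 × 2 = 8 equivalent strategies.
No other strategy reproduces this row, so those 8 are the full class: w/f/L/Mid/Out, w/f/L/Mid/In, w/f/L/Hi/Out, w/f/L/Hi/In, w/f/C/Mid/Out, w/f/C/Mid/In, w/f/C/Hi/Out, w/f/C/Hi/In.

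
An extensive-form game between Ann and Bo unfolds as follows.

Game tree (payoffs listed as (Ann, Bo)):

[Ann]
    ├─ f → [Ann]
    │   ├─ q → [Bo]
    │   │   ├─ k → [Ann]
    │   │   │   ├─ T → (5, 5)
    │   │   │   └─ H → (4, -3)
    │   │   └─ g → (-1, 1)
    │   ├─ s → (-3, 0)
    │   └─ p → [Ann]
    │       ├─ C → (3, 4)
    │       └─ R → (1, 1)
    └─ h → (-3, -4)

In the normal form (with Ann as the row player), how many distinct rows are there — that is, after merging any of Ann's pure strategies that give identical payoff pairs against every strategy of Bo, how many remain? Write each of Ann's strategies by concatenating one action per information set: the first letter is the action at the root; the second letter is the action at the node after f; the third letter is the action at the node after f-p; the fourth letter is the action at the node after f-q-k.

Ann has 24 pure strategies: fqCT, fqCH, fqRT, fqRH, fsCT, fsCH, fsRT, fsRH, fpCT, fpCH, fpRT, fpRH, hqCT, hqCH, hqRT, hqRH, hsCT, hsCH, hsRT, hsRH, hpCT, hpCH, hpRT, hpRH. Columns: k, g.
{fqCT, fqRT} → row (5,5) (-1,1)
{fqCH, fqRH} → row (4,-3) (-1,1)
{fsCT, fsCH, fsRT, fsRH} → row (-3,0) (-3,0)
{fpCT, fpCH} → row (3,4) (3,4)
{fpRT, fpRH} → row (1,1) (1,1)
{hqCT, hqCH, hqRT, hqRH, hsCT, hsCH, hsRT, hsRH, hpCT, hpCH, hpRT, hpRH} → row (-3,-4) (-3,-4)
That's 6 distinct rows out of 24 strategies.

6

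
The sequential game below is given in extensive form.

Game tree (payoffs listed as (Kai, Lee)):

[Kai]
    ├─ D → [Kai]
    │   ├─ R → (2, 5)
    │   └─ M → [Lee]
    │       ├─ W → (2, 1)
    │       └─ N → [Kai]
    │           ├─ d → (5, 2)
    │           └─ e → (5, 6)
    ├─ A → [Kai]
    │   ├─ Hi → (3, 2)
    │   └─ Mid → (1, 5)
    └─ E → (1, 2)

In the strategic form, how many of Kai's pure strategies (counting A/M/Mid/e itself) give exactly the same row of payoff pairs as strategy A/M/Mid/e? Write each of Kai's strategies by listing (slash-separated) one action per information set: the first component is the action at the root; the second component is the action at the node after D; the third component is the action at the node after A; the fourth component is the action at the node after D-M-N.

Row for A/M/Mid/e (columns W, N): (1,5) (1,5).
Under A/M/Mid/e, Kai's choice at the node after D and at the node after D-M-N can never be reached regardless of what Lee does, so varying those choices leaves every outcome unchanged.
Holding the reachable choices fixed and varying the unreachable ones freely already gives 2 × 2 = 4 equivalent strategies.
No other strategy reproduces this row, so those 4 are the full class: A/R/Mid/d, A/R/Mid/e, A/M/Mid/d, A/M/Mid/e.

4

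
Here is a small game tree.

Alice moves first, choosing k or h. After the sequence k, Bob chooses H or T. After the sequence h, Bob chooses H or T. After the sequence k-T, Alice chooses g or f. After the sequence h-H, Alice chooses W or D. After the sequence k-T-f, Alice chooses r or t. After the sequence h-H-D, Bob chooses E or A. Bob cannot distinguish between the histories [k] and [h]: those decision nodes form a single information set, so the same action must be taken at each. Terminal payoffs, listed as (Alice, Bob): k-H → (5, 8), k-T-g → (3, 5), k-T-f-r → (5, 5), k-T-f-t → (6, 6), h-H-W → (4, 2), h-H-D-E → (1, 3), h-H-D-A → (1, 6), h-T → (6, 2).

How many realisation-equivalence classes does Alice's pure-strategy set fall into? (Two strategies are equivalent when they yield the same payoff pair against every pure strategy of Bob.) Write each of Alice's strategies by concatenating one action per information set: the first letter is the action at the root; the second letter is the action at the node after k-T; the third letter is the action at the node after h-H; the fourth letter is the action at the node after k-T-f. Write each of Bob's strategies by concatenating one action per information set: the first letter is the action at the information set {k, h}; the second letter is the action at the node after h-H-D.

5

Alice has 16 pure strategies: kgWr, kgWt, kgDr, kgDt, kfWr, kfWt, kfDr, kfDt, hgWr, hgWt, hgDr, hgDt, hfWr, hfWt, hfDr, hfDt. Columns: HE, HA, TE, TA.
{kgWr, kgWt, kgDr, kgDt} → row (5,8) (5,8) (3,5) (3,5)
{kfWr, kfDr} → row (5,8) (5,8) (5,5) (5,5)
{kfWt, kfDt} → row (5,8) (5,8) (6,6) (6,6)
{hgWr, hgWt, hfWr, hfWt} → row (4,2) (4,2) (6,2) (6,2)
{hgDr, hgDt, hfDr, hfDt} → row (1,3) (1,6) (6,2) (6,2)
That's 5 distinct rows out of 16 strategies.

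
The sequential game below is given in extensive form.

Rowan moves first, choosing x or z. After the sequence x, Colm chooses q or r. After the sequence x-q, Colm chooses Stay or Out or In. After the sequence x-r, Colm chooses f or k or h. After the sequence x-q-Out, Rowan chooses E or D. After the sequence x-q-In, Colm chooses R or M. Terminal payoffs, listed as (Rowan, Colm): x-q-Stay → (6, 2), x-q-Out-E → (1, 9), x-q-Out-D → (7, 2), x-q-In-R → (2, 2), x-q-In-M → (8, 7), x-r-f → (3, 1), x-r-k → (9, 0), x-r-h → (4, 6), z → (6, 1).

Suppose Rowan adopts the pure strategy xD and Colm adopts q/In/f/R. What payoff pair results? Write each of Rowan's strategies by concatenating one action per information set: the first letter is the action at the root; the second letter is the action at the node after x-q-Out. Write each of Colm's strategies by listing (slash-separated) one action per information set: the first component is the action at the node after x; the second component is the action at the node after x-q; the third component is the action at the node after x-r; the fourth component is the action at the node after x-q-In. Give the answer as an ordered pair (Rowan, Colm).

Trace the play path from the root:
  Rowan plays x
  Colm plays q at [x]
  Colm plays In at [x-q]
  Colm plays R at [x-q-In]
→ terminal payoff (2, 2).
(Rowan's choice at the node after x-q-Out is never reached on this path, so it doesn't affect the outcome.)

(2, 2)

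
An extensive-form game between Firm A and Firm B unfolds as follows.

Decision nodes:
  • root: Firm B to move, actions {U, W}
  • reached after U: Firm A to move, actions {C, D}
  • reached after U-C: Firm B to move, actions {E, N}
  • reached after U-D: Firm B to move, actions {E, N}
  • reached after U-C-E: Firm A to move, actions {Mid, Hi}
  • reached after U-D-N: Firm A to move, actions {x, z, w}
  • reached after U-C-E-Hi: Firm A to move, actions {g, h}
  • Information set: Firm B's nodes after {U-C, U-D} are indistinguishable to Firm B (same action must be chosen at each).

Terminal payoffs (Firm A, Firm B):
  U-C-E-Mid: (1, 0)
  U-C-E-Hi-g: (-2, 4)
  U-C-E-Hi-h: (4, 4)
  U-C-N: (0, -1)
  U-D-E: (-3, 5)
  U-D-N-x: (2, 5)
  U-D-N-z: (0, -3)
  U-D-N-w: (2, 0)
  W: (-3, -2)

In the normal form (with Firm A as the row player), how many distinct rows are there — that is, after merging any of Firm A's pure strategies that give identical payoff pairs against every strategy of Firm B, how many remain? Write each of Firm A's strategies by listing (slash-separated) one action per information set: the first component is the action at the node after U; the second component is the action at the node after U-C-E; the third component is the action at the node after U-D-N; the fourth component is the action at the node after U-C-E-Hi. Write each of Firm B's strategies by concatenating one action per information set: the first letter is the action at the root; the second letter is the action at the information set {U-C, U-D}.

6

Firm A has 24 pure strategies: C/Mid/x/g, C/Mid/x/h, C/Mid/z/g, C/Mid/z/h, C/Mid/w/g, C/Mid/w/h, C/Hi/x/g, C/Hi/x/h, C/Hi/z/g, C/Hi/z/h, C/Hi/w/g, C/Hi/w/h, D/Mid/x/g, D/Mid/x/h, D/Mid/z/g, D/Mid/z/h, D/Mid/w/g, D/Mid/w/h, D/Hi/x/g, D/Hi/x/h, D/Hi/z/g, D/Hi/z/h, D/Hi/w/g, D/Hi/w/h. Columns: UE, UN, WE, WN.
{C/Mid/x/g, C/Mid/x/h, C/Mid/z/g, C/Mid/z/h, C/Mid/w/g, C/Mid/w/h} → row (1,0) (0,-1) (-3,-2) (-3,-2)
{C/Hi/x/g, C/Hi/z/g, C/Hi/w/g} → row (-2,4) (0,-1) (-3,-2) (-3,-2)
{C/Hi/x/h, C/Hi/z/h, C/Hi/w/h} → row (4,4) (0,-1) (-3,-2) (-3,-2)
{D/Mid/x/g, D/Mid/x/h, D/Hi/x/g, D/Hi/x/h} → row (-3,5) (2,5) (-3,-2) (-3,-2)
{D/Mid/z/g, D/Mid/z/h, D/Hi/z/g, D/Hi/z/h} → row (-3,5) (0,-3) (-3,-2) (-3,-2)
{D/Mid/w/g, D/Mid/w/h, D/Hi/w/g, D/Hi/w/h} → row (-3,5) (2,0) (-3,-2) (-3,-2)
That's 6 distinct rows out of 24 strategies.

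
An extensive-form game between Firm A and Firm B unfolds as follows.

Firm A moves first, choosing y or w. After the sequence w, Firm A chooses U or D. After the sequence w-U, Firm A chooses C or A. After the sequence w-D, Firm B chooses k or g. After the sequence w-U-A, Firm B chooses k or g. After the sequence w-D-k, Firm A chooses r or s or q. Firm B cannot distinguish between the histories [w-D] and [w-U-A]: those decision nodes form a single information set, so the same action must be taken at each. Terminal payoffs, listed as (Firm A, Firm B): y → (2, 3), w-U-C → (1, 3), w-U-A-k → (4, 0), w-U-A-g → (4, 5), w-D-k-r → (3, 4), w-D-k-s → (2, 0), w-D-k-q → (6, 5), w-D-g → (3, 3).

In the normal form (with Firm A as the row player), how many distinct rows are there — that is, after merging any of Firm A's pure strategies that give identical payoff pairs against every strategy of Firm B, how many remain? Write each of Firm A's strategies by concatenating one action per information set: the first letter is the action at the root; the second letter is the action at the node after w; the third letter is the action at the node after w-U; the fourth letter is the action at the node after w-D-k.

Firm A has 24 pure strategies: yUCr, yUCs, yUCq, yUAr, yUAs, yUAq, yDCr, yDCs, yDCq, yDAr, yDAs, yDAq, wUCr, wUCs, wUCq, wUAr, wUAs, wUAq, wDCr, wDCs, wDCq, wDAr, wDAs, wDAq. Columns: k, g.
{yUCr, yUCs, yUCq, yUAr, yUAs, yUAq, yDCr, yDCs, yDCq, yDAr, yDAs, yDAq} → row (2,3) (2,3)
{wUCr, wUCs, wUCq} → row (1,3) (1,3)
{wUAr, wUAs, wUAq} → row (4,0) (4,5)
{wDCr, wDAr} → row (3,4) (3,3)
{wDCs, wDAs} → row (2,0) (3,3)
{wDCq, wDAq} → row (6,5) (3,3)
That's 6 distinct rows out of 24 strategies.

6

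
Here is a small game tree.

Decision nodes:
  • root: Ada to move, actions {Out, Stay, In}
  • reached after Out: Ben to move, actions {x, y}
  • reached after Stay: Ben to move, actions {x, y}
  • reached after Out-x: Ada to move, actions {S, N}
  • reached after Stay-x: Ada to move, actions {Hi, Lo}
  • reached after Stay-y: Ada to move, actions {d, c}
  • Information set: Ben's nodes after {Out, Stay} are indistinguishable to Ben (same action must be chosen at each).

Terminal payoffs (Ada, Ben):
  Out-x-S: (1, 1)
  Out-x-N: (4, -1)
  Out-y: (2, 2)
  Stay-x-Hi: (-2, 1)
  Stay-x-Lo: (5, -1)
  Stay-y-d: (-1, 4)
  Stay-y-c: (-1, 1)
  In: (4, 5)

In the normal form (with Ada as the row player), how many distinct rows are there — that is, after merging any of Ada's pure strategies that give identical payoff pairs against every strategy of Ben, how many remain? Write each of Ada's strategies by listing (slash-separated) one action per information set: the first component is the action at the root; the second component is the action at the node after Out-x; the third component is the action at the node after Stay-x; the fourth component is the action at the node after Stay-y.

Ada has 24 pure strategies: Out/S/Hi/d, Out/S/Hi/c, Out/S/Lo/d, Out/S/Lo/c, Out/N/Hi/d, Out/N/Hi/c, Out/N/Lo/d, Out/N/Lo/c, Stay/S/Hi/d, Stay/S/Hi/c, Stay/S/Lo/d, Stay/S/Lo/c, Stay/N/Hi/d, Stay/N/Hi/c, Stay/N/Lo/d, Stay/N/Lo/c, In/S/Hi/d, In/S/Hi/c, In/S/Lo/d, In/S/Lo/c, In/N/Hi/d, In/N/Hi/c, In/N/Lo/d, In/N/Lo/c. Columns: x, y.
{Out/S/Hi/d, Out/S/Hi/c, Out/S/Lo/d, Out/S/Lo/c} → row (1,1) (2,2)
{Out/N/Hi/d, Out/N/Hi/c, Out/N/Lo/d, Out/N/Lo/c} → row (4,-1) (2,2)
{Stay/S/Hi/d, Stay/N/Hi/d} → row (-2,1) (-1,4)
{Stay/S/Hi/c, Stay/N/Hi/c} → row (-2,1) (-1,1)
{Stay/S/Lo/d, Stay/N/Lo/d} → row (5,-1) (-1,4)
{Stay/S/Lo/c, Stay/N/Lo/c} → row (5,-1) (-1,1)
{In/S/Hi/d, In/S/Hi/c, In/S/Lo/d, In/S/Lo/c, In/N/Hi/d, In/N/Hi/c, In/N/Lo/d, In/N/Lo/c} → row (4,5) (4,5)
That's 7 distinct rows out of 24 strategies.

7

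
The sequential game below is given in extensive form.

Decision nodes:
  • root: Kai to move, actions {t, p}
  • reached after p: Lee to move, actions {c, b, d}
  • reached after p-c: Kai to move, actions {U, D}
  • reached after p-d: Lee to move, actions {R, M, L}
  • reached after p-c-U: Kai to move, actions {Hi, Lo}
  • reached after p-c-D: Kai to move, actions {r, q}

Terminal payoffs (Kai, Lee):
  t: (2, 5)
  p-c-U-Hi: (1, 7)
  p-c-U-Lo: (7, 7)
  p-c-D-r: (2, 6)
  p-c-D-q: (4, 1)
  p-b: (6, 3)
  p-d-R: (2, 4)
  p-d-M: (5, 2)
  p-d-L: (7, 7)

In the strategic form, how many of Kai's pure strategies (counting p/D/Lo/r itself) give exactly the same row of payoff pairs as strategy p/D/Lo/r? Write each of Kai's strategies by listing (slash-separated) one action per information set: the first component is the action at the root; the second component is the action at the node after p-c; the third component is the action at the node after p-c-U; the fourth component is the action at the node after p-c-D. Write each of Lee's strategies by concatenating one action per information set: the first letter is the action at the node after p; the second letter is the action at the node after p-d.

2

Row for p/D/Lo/r (columns cR, cM, cL, bR, bM, bL, dR, dM, dL): (2,6) (2,6) (2,6) (6,3) (6,3) (6,3) (2,4) (5,2) (7,7).
Under p/D/Lo/r, Kai's choice at the node after p-c-U can never be reached regardless of what Lee does, so varying those choices leaves every outcome unchanged.
Holding the reachable choices fixed and varying the unreachable one freely already gives 2 equivalent strategies.
No other strategy reproduces this row, so those 2 are the full class: p/D/Hi/r, p/D/Lo/r.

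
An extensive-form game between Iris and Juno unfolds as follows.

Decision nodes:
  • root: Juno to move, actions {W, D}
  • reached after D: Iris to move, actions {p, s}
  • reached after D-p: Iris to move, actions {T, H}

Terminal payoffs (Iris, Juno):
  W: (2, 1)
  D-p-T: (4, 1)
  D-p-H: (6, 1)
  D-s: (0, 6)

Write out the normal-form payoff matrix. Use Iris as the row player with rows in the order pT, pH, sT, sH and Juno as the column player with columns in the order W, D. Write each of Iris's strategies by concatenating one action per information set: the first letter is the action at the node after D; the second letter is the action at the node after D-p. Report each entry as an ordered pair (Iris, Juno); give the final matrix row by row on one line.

pT: (2,1) (4,1) | pH: (2,1) (6,1) | sT: (2,1) (0,6) | sH: (2,1) (0,6)

            W        D
  pT    (2,1)    (4,1)
  pH    (2,1)    (6,1)
  sT    (2,1)    (0,6)
  sH    (2,1)    (0,6)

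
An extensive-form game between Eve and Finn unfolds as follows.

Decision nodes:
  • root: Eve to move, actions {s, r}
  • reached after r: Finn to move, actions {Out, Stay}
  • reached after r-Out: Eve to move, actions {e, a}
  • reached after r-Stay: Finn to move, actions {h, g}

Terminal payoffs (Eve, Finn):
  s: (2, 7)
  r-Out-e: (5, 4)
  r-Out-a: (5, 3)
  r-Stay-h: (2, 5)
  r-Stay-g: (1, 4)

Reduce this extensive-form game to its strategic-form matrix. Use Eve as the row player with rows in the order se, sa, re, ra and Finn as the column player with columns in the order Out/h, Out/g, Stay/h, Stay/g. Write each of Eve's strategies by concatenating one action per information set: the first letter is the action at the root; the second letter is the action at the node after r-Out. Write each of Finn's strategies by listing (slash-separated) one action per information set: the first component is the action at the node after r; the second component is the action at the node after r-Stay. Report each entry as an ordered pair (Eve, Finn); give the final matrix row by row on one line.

se: (2,7) (2,7) (2,7) (2,7) | sa: (2,7) (2,7) (2,7) (2,7) | re: (5,4) (5,4) (2,5) (1,4) | ra: (5,3) (5,3) (2,5) (1,4)

Row se: Out/h→(2,7), Out/g→(2,7), Stay/h→(2,7), Stay/g→(2,7)
Row sa: Out/h→(2,7), Out/g→(2,7), Stay/h→(2,7), Stay/g→(2,7)
Row re: Out/h→(5,4), Out/g→(5,4), Stay/h→(2,5), Stay/g→(1,4)
Row ra: Out/h→(5,3), Out/g→(5,3), Stay/h→(2,5), Stay/g→(1,4)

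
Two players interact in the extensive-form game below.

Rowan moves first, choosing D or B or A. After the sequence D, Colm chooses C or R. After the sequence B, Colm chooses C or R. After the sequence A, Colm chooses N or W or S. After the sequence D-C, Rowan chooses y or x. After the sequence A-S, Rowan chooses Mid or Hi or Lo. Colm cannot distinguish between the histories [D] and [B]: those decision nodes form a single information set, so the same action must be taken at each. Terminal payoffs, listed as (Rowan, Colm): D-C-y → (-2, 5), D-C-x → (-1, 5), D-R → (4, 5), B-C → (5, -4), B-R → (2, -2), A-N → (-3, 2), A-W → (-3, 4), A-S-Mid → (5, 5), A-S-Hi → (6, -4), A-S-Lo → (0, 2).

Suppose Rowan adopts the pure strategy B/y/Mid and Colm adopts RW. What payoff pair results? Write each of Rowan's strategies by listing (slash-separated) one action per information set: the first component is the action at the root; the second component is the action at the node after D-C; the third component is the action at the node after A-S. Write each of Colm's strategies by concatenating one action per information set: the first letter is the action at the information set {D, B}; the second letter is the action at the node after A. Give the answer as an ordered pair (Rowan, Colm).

(2, -2)

Trace the play path from the root:
  Rowan plays B
  Colm plays R at [B]
→ terminal payoff (2, -2).
(Rowan's choice at the node after D-C is never reached on this path, so it doesn't affect the outcome.)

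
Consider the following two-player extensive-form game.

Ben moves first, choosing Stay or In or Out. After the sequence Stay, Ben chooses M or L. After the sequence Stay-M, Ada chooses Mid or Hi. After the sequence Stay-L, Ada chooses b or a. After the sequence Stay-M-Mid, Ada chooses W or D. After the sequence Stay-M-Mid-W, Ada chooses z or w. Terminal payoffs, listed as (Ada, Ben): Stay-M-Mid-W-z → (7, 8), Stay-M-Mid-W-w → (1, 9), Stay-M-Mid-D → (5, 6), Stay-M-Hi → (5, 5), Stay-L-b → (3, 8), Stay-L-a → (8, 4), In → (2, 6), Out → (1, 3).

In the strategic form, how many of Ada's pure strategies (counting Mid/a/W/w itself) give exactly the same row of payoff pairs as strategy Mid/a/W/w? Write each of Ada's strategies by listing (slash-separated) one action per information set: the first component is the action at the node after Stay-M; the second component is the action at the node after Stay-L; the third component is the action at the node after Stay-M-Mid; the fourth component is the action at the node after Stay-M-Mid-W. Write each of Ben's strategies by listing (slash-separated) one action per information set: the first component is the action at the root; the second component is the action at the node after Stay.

1

Row for Mid/a/W/w (columns Stay/M, Stay/L, In/M, In/L, Out/M, Out/L): (1,9) (8,4) (2,6) (2,6) (1,3) (1,3).
Every one of Ada's information sets is on the play path for some reply by Ben when Ada follows Mid/a/W/w.
Changing the action at any of them therefore changes at least one column, so only Mid/a/W/w itself gives this row.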